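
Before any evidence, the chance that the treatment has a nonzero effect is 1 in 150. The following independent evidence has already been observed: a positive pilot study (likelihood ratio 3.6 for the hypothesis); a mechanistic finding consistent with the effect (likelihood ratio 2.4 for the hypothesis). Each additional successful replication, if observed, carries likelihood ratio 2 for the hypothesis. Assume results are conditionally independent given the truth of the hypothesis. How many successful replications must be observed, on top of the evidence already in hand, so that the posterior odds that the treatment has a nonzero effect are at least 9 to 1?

Prior odds = (1/150)/(149/150) = 1/149.
Combined Bayes factor of the evidence already in hand = 3.6 × 2.4 = 8.64.
Odds after that evidence = (1/149) × 8.64 = 216/3725.
Target odds = 9.
Need 2ⁿ ≥ 9 ÷ (216/3725) = 3725/24.
2⁷ = 128 falls short of 3725/24 but 2⁸ = 256 reaches it, so n = 8.

8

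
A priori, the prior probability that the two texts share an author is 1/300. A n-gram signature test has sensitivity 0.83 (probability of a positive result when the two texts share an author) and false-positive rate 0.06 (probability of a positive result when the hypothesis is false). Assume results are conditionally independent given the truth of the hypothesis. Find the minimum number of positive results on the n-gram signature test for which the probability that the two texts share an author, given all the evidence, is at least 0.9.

4

Prior odds: (1/300) ÷ (299/300) = 1/299.
Likelihood ratio of a positive result = 0.83/0.06 = 83/6.
Target odds: 0.9 ÷ 0.1 = 9.
Need (1/299) × (83/6)ⁿ ≥ 9, i.e. (83/6)ⁿ ≥ 2691.
(83/6)³ = 571787/216 falls short of 2691 but (83/6)⁴ = 47458321/1296 reaches it, so n = 4.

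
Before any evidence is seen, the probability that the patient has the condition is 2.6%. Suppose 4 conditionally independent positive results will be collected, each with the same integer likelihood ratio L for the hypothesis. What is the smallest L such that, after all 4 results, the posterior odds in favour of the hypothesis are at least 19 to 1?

Prior odds = 0.026/0.974 = 13/487.
Target odds = 19.
Need L⁴ ≥ 19 ÷ (13/487) = 9253/13.
5⁴ = 625 < 9253/13 ≤ 1296 = 6⁴, so L = 6.

6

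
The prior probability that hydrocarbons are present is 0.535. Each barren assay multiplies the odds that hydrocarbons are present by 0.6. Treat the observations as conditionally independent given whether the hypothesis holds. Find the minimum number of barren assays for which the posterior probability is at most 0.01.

Prior odds: 0.535 ÷ 0.465 = 107/93.
Likelihood ratio per barren assay = 0.6.
Target odds: 0.01 ÷ 0.99 = 1/99.
Need (107/93) × 0.6ⁿ ≤ 1/99, i.e. 0.6ⁿ ≤ 31/3531.
0.6⁹ = 19683/1953125 is still above 31/3531 but 0.6¹⁰ = 59049/9765625 is at or below it, so n = 10.

10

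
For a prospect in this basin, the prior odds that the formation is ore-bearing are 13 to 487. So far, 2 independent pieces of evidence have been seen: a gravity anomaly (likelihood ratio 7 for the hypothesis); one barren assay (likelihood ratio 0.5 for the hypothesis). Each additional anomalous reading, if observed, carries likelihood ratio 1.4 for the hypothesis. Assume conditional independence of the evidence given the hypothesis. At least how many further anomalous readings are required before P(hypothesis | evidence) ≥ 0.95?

16

Prior odds = 13/487.
Combined Bayes factor of the evidence already in hand = 7 × 0.5 = 3.5.
Odds after that evidence = (13/487) × 3.5 = 91/974.
Target odds = 0.95/0.05 = 19.
Need 1.4ⁿ ≥ 19 ÷ (91/974) = 18506/91.
1.4¹⁵ ≈155.568 falls short of 18506/91 but 1.4¹⁶ ≈217.795 reaches it, so n = 16.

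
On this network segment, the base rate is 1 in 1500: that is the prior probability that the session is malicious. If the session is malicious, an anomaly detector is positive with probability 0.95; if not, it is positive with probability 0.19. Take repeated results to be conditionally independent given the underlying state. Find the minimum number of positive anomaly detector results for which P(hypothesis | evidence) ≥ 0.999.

Prior odds = (1/1500)/(1499/1500) = 1/1499.
Likelihood ratio of a positive = 0.95/0.19 = 5.
Target odds: 0.999 ÷ 0.001 = 999.
Need (1/1499) × 5ⁿ ≥ 999, i.e. 5ⁿ ≥ 1497501.
5⁸ = 390625 falls short of 1497501 but 5⁹ = 1953125 reaches it, so n = 9.

9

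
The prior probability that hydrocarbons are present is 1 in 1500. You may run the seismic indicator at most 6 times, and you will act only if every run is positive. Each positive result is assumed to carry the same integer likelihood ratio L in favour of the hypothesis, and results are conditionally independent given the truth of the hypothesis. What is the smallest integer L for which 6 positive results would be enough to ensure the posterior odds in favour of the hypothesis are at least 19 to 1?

6

Prior odds = (1/1500)/(1499/1500) = 1/1499.
Target odds = 19.
Need L⁶ ≥ 19 ÷ (1/1499) = 28481.
5⁶ = 15625 < 28481 ≤ 46656 = 6⁶, so L = 6.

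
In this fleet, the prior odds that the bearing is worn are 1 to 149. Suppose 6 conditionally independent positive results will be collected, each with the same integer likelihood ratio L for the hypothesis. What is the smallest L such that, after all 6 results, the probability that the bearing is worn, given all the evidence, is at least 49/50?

Prior odds = 1/149.
Target odds = 0.98/0.02 = 49.
Need L⁶ ≥ 49 ÷ (1/149) = 7301.
4⁶ = 4096 < 7301 ≤ 15625 = 5⁶, so L = 5.

5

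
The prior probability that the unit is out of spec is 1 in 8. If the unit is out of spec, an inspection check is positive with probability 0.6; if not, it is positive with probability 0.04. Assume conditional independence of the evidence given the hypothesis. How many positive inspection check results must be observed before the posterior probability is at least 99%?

3

Prior odds: 0.125 ÷ 0.875 = 1/7.
Likelihood ratio of a positive = 0.6/0.04 = 15.
Target posterior odds = 0.99/0.01 = 99.
Need (1/7) × 15ⁿ ≥ 99, i.e. 15ⁿ ≥ 693.
15² = 225 falls short of 693 but 15³ = 3375 reaches it, so n = 3.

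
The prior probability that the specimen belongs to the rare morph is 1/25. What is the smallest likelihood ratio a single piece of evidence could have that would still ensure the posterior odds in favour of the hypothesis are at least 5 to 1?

Prior odds = 0.04/0.96 = 1/24.
Target odds = 5.
Required Bayes factor = 5 ÷ (1/24) = 120.

120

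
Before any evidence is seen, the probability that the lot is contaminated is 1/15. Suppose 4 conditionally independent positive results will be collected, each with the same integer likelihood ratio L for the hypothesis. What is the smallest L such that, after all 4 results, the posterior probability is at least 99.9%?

11

Prior odds = (1/15)/(14/15) = 1/14.
Target odds = 0.999/0.001 = 999.
Need L⁴ ≥ 999 ÷ (1/14) = 13986.
10⁴ = 10000 < 13986 ≤ 14641 = 11⁴, so L = 11.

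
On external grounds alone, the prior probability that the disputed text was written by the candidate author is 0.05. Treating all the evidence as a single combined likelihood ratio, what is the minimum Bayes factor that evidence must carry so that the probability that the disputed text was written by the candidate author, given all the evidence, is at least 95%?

361

Prior odds = 0.05/0.95 = 1/19.
Target odds = 0.95/0.05 = 19.
Required Bayes factor = 19 ÷ (1/19) = 361.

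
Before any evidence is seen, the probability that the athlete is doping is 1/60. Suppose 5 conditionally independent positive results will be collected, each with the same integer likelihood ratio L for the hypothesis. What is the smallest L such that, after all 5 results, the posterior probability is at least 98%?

5

Prior odds = (1/60)/(59/60) = 1/59.
Target odds = 0.98/0.02 = 49.
Need L⁵ ≥ 49 ÷ (1/59) = 2891.
4⁵ = 1024 < 2891 ≤ 3125 = 5⁵, so L = 5.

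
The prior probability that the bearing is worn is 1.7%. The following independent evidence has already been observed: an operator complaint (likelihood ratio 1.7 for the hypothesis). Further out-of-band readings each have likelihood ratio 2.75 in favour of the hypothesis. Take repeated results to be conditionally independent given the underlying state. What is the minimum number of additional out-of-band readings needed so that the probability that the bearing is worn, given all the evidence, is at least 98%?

8

Prior odds = 0.017/0.983 = 17/983.
Bayes factor of the evidence already in hand = 1.7.
Odds after that evidence = (17/983) × 1.7 = 289/9830.
Target odds = 0.98/0.02 = 49.
Need 2.75ⁿ ≥ 49 ÷ (289/9830) = 481670/289.
2.75⁷ = 19487171/16384 falls short of 481670/289 but 2.75⁸ = 214358881/65536 reaches it, so n = 8.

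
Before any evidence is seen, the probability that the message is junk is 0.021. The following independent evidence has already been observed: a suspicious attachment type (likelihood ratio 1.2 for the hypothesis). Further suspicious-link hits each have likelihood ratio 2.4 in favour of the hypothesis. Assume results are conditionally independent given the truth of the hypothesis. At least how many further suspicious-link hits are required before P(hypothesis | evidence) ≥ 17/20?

7

Prior odds = 0.021/0.979 = 21/979.
Bayes factor of the evidence already in hand = 1.2.
Odds after that evidence = (21/979) × 1.2 = 126/4895.
Target odds = 0.85/0.15 = 17/3.
Need 2.4ⁿ ≥ 17/3 ÷ (126/4895) = 83215/378.
2.4⁶ = 2985984/15625 falls short of 83215/378 but 2.4⁷ = 35831808/78125 reaches it, so n = 7.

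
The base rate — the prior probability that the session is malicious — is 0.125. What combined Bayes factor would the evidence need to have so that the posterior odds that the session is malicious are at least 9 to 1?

63

Prior odds = 0.125/0.875 = 1/7.
Target odds = 9.
Required Bayes factor = 9 ÷ (1/7) = 63.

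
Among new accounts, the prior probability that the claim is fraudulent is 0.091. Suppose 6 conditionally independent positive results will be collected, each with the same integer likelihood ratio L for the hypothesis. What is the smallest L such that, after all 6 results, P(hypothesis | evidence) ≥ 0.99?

4

Prior odds = 0.091/0.909 = 91/909.
Target odds = 0.99/0.01 = 99.
Need L⁶ ≥ 99 ÷ (91/909) = 89991/91.
3⁶ = 729 < 89991/91 ≤ 4096 = 4⁶, so L = 4.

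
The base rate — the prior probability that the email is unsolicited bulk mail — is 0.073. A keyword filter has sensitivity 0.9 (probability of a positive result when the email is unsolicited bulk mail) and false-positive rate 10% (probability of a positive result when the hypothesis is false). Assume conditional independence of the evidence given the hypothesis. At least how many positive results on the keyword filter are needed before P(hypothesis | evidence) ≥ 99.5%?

Prior odds = 0.073/0.927 = 73/927.
Likelihood ratio of a positive result = 0.9/0.1 = 9.
Target odds: 0.995 ÷ 0.005 = 199.
Require 9ⁿ ≥ 199 ÷ (73/927) = 184473/73.
9³ = 729 falls short of 184473/73 but 9⁴ = 6561 reaches it, so n = 4.

4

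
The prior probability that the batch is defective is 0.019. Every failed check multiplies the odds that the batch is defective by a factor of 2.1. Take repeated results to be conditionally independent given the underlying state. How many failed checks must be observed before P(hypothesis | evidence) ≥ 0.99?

12

Prior odds = 0.019/0.981 = 19/981.
Likelihood ratio per failed check = 2.1.
Target odds: 0.99 ÷ 0.01 = 99.
Need (19/981) × 2.1ⁿ ≥ 99, i.e. 2.1ⁿ ≥ 97119/19.
2.1¹¹ ≈3502.78 falls short of 97119/19 but 2.1¹² ≈7355.83 reaches it, so n = 12.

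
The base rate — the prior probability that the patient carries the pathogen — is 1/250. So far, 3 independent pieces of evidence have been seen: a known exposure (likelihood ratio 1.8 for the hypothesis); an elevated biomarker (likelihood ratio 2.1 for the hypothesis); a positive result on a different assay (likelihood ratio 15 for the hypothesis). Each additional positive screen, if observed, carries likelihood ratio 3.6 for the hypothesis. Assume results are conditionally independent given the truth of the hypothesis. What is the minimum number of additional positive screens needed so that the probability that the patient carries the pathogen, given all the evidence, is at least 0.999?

7

Prior odds = 0.004/0.996 = 1/249.
Combined Bayes factor of the evidence already in hand = 1.8 × 2.1 × 15 = 56.7.
Odds after that evidence = (1/249) × 56.7 = 189/830.
Target odds = 0.999/0.001 = 999.
Need 3.6ⁿ ≥ 999 ÷ (189/830) = 30710/7.
3.6⁶ = 34012224/15625 falls short of 30710/7 but 3.6⁷ = 612220032/78125 reaches it, so n = 7.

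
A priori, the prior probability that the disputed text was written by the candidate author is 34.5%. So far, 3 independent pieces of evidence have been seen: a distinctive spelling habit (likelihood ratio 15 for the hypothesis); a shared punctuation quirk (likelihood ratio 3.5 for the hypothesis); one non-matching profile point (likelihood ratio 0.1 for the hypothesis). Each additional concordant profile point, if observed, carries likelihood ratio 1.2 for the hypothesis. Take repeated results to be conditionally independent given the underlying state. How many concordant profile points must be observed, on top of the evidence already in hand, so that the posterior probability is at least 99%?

20

Prior odds = 0.345/0.655 = 69/131.
Combined Bayes factor of the evidence already in hand = 15 × 3.5 × 0.1 = 5.25.
Odds after that evidence = (69/131) × 5.25 = 1449/524.
Target odds = 0.99/0.01 = 99.
Need 1.2ⁿ ≥ 99 ÷ (1449/524) = 5764/161.
1.2¹⁹ ≈31.948 falls short of 5764/161 but 1.2²⁰ ≈38.3376 reaches it, so n = 20.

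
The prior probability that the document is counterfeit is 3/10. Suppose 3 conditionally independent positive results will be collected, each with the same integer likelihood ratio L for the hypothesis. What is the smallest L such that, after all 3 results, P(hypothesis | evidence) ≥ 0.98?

5

Prior odds = 0.3/0.7 = 3/7.
Target odds = 0.98/0.02 = 49.
Need L³ ≥ 49 ÷ (3/7) = 343/3.
4³ = 64 < 343/3 ≤ 125 = 5³, so L = 5.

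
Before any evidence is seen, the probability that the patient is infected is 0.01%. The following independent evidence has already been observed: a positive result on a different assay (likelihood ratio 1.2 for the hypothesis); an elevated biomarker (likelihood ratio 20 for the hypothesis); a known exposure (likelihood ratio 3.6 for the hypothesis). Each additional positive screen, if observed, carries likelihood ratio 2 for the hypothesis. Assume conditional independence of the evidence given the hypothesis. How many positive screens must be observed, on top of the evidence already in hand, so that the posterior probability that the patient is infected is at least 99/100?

14

Prior odds = 0.0001/0.9999 = 1/9999.
Combined Bayes factor of the evidence already in hand = 1.2 × 20 × 3.6 = 86.4.
Odds after that evidence = (1/9999) × 86.4 = 48/5555.
Target odds = 0.99/0.01 = 99.
Need 2ⁿ ≥ 99 ÷ (48/5555) = 11457.1875.
2¹³ = 8192 falls short of 11457.1875 but 2¹⁴ = 16384 reaches it, so n = 14.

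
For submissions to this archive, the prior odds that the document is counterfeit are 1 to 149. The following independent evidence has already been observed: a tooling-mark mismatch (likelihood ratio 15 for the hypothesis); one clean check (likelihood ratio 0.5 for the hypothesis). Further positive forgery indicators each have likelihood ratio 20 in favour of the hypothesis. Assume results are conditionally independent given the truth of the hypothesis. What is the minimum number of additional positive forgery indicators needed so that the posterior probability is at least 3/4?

Prior odds = 1/149.
Combined Bayes factor of the evidence already in hand = 15 × 0.5 = 7.5.
Odds after that evidence = (1/149) × 7.5 = 15/298.
Target odds = 0.75/0.25 = 3.
Need 20ⁿ ≥ 3 ÷ (15/298) = 59.6.
20¹ = 20 falls short of 59.6 but 20² = 400 reaches it, so n = 2.

2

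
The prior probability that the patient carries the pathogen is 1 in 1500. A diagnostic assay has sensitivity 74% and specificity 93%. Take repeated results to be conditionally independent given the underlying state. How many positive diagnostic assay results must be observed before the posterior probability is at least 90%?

5

Prior odds = (1/1500)/(1499/1500) = 1/1499.
False-positive rate = 1 − 0.93 = 0.07; likelihood ratio of a positive = 0.74/0.07 = 74/7.
Target posterior odds = 0.9/0.1 = 9.
Need (1/1499) × (74/7)ⁿ ≥ 9, i.e. (74/7)ⁿ ≥ 13491.
(74/7)⁴ = 29986576/2401 falls short of 13491 but (74/7)⁵ ≈132029 reaches it, so n = 5.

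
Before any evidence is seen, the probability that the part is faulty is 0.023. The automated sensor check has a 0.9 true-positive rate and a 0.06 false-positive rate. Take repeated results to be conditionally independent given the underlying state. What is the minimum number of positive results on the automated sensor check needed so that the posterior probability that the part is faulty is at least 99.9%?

4

Prior odds: 0.023 ÷ 0.977 = 23/977.
Likelihood ratio of a positive result = 0.9/0.06 = 15.
Target odds: 0.999 ÷ 0.001 = 999.
Require 15ⁿ ≥ 999 ÷ (23/977) = 976023/23.
15³ = 3375 falls short of 976023/23 but 15⁴ = 50625 reaches it, so n = 4.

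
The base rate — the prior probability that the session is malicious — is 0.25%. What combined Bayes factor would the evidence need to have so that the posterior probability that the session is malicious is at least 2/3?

Prior odds = 0.0025/0.9975 = 1/399.
Target odds = (2/3)/(1/3) = 2.
Required Bayes factor = 2 ÷ (1/399) = 798.

798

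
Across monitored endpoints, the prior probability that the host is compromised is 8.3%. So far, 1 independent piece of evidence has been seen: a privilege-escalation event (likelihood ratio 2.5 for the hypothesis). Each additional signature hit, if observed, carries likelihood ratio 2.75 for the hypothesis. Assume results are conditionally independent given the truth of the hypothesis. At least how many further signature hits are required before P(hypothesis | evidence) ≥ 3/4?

3

Prior odds = 0.083/0.917 = 83/917.
Bayes factor of the evidence already in hand = 2.5.
Odds after that evidence = (83/917) × 2.5 = 415/1834.
Target odds = 0.75/0.25 = 3.
Need 2.75ⁿ ≥ 3 ÷ (415/1834) = 5502/415.
2.75² = 7.5625 falls short of 5502/415 but 2.75³ = 20.796875 reaches it, so n = 3.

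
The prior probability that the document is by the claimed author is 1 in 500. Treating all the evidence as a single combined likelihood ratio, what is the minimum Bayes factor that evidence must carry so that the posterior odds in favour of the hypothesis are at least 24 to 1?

Prior odds = 0.002/0.998 = 1/499.
Target odds = 24.
Required Bayes factor = 24 ÷ (1/499) = 11976.

11976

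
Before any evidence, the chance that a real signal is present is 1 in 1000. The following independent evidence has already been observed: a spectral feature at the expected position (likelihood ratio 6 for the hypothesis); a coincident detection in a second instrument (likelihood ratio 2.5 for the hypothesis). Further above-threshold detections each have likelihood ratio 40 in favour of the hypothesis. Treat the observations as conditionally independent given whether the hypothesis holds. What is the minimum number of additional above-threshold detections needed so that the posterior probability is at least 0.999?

Prior odds = 0.001/0.999 = 1/999.
Combined Bayes factor of the evidence already in hand = 6 × 2.5 = 15.
Odds after that evidence = (1/999) × 15 = 5/333.
Target odds = 0.999/0.001 = 999.
Need 40ⁿ ≥ 999 ÷ (5/333) = 66533.4.
40³ = 64000 falls short of 66533.4 but 40⁴ = 2560000 reaches it, so n = 4.

4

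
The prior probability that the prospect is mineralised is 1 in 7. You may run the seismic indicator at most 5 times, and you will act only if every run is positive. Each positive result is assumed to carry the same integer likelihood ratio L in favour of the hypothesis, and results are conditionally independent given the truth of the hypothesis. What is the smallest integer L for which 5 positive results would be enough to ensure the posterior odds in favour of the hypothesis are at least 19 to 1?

Prior odds = (1/7)/(6/7) = 1/6.
Target odds = 19.
Need L⁵ ≥ 19 ÷ (1/6) = 114.
2⁵ = 32 < 114 ≤ 243 = 3⁵, so L = 3.

3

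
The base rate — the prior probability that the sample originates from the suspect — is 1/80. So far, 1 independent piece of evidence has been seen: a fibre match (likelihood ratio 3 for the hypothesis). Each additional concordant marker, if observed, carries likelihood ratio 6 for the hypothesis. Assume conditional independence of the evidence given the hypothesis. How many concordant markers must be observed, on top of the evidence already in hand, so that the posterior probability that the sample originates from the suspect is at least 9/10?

4

Prior odds = 0.0125/0.9875 = 1/79.
Bayes factor of the evidence already in hand = 3.
Odds after that evidence = (1/79) × 3 = 3/79.
Target odds = 0.9/0.1 = 9.
Need 6ⁿ ≥ 9 ÷ (3/79) = 237.
6³ = 216 falls short of 237 but 6⁴ = 1296 reaches it, so n = 4.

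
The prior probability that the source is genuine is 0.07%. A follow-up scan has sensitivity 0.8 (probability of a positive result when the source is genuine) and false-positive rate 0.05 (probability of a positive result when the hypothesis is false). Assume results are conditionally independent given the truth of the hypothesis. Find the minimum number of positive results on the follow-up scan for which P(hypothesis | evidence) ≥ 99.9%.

Prior odds: 0.0007 ÷ 0.9993 = 7/9993.
Likelihood ratio of a positive result = 0.8/0.05 = 16.
Target posterior odds = 0.999/0.001 = 999.
Require 16ⁿ ≥ 999 ÷ (7/9993) = 9983007/7.
16⁵ = 1048576 falls short of 9983007/7 but 16⁶ = 16777216 reaches it, so n = 6.

6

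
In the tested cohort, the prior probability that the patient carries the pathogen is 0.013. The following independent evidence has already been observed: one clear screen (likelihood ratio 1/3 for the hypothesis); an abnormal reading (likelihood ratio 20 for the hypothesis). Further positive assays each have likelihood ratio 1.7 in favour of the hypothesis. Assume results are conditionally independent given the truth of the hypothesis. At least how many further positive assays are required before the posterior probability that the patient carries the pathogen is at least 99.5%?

Prior odds = 0.013/0.987 = 13/987.
Combined Bayes factor of the evidence already in hand = (1/3) × 20 = 20/3.
Odds after that evidence = (13/987) × 20/3 = 260/2961.
Target odds = 0.995/0.005 = 199.
Need 1.7ⁿ ≥ 199 ÷ (260/2961) = 589239/260.
1.7¹⁴ ≈1683.78 falls short of 589239/260 but 1.7¹⁵ ≈2862.42 reaches it, so n = 15.

15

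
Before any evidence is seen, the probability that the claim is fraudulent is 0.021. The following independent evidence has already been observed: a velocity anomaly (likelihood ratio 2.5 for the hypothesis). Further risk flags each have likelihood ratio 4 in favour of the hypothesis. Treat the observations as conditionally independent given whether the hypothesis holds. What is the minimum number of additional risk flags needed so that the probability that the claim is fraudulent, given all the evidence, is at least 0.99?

6

Prior odds = 0.021/0.979 = 21/979.
Bayes factor of the evidence already in hand = 2.5.
Odds after that evidence = (21/979) × 2.5 = 105/1958.
Target odds = 0.99/0.01 = 99.
Need 4ⁿ ≥ 99 ÷ (105/1958) = 64614/35.
4⁵ = 1024 falls short of 64614/35 but 4⁶ = 4096 reaches it, so n = 6.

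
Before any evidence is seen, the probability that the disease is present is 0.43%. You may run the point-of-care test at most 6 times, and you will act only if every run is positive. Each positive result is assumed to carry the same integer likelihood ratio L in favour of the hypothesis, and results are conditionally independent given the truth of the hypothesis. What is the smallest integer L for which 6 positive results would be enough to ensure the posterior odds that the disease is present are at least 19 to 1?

5

Prior odds = 0.0043/0.9957 = 43/9957.
Target odds = 19.
Need L⁶ ≥ 19 ÷ (43/9957) = 189183/43.
4⁶ = 4096 < 189183/43 ≤ 15625 = 5⁶, so L = 5.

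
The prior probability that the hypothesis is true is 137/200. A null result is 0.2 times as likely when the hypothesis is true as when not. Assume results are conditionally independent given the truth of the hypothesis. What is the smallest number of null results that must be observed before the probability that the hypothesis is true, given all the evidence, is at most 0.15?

Prior odds = 0.685/0.315 = 137/63.
Likelihood ratio per null result = 0.2.
Target posterior odds = 0.15/0.85 = 3/17.
Require 0.2ⁿ ≤ 3/17 ÷ (137/63) = 189/2329.
0.2¹ = 0.2 is still above 189/2329 but 0.2² = 0.04 is at or below it, so n = 2.

2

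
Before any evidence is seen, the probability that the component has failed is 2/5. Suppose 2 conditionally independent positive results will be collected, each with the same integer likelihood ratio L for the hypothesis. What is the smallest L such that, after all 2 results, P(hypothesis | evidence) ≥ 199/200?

Prior odds = 0.4/0.6 = 2/3.
Target odds = 0.995/0.005 = 199.
Need L² ≥ 199 ÷ (2/3) = 298.5.
17² = 289 < 298.5 ≤ 324 = 18², so L = 18.

18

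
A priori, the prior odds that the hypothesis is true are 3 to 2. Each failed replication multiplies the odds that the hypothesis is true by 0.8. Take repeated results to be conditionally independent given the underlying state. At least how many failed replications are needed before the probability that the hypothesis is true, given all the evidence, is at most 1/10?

12

Prior odds = 1.5.
Likelihood ratio per failed replication = 0.8.
Target posterior odds = 0.1/0.9 = 1/9.
Require 0.8ⁿ ≤ 1/9 ÷ 1.5 = 2/27.
0.8¹¹ = 4194304/48828125 is still above 2/27 but 0.8¹² = 16777216/244140625 is at or below it, so n = 12.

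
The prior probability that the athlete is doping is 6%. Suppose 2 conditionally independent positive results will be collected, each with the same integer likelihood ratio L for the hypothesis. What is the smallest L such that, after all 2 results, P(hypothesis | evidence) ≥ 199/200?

56

Prior odds = 0.06/0.94 = 3/47.
Target odds = 0.995/0.005 = 199.
Need L² ≥ 199 ÷ (3/47) = 9353/3.
55² = 3025 < 9353/3 ≤ 3136 = 56², so L = 56.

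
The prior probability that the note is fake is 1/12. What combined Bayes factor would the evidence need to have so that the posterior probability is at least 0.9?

Prior odds = (1/12)/(11/12) = 1/11.
Target odds = 0.9/0.1 = 9.
Required Bayes factor = 9 ÷ (1/11) = 99.

99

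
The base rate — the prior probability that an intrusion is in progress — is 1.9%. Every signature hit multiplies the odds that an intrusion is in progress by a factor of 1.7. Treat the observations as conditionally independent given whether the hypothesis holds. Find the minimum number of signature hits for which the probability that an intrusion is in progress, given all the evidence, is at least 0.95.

13

Prior odds: 0.019 ÷ 0.981 = 19/981.
Likelihood ratio per signature hit = 1.7.
Target odds: 0.95 ÷ 0.05 = 19.
Require 1.7ⁿ ≥ 19 ÷ (19/981) = 981.
1.7¹² ≈582.622 falls short of 981 but 1.7¹³ ≈990.458 reaches it, so n = 13.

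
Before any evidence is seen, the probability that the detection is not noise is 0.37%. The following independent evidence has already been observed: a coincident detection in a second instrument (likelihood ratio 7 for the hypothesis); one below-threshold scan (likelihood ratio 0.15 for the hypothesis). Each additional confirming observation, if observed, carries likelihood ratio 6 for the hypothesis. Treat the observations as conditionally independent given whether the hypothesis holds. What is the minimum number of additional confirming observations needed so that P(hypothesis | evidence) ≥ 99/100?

6

Prior odds = 0.0037/0.9963 = 37/9963.
Combined Bayes factor of the evidence already in hand = 7 × 0.15 = 1.05.
Odds after that evidence = (37/9963) × 1.05 = 259/66420.
Target odds = 0.99/0.01 = 99.
Need 6ⁿ ≥ 99 ÷ (259/66420) = 6575580/259.
6⁵ = 7776 falls short of 6575580/259 but 6⁶ = 46656 reaches it, so n = 6.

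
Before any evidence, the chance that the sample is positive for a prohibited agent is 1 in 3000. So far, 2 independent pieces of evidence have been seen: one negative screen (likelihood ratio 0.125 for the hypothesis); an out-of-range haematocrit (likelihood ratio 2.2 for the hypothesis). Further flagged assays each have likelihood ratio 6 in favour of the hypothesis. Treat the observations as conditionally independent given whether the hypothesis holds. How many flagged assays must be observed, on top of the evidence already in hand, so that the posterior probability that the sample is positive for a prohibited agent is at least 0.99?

Prior odds = (1/3000)/(2999/3000) = 1/2999.
Combined Bayes factor of the evidence already in hand = 0.125 × 2.2 = 0.275.
Odds after that evidence = (1/2999) × 0.275 = 11/119960.
Target odds = 0.99/0.01 = 99.
Need 6ⁿ ≥ 99 ÷ (11/119960) = 1079640.
6⁷ = 279936 falls short of 1079640 but 6⁸ = 1679616 reaches it, so n = 8.

8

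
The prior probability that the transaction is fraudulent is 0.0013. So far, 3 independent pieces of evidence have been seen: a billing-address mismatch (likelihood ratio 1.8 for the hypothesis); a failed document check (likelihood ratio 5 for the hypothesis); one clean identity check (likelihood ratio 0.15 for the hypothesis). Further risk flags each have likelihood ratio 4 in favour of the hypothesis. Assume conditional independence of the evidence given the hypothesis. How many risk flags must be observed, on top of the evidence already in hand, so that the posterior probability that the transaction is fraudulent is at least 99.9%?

Prior odds = 0.0013/0.9987 = 13/9987.
Combined Bayes factor of the evidence already in hand = 1.8 × 5 × 0.15 = 1.35.
Odds after that evidence = (13/9987) × 1.35 = 117/66580.
Target odds = 0.999/0.001 = 999.
Need 4ⁿ ≥ 999 ÷ (117/66580) = 7390380/13.
4⁹ = 262144 falls short of 7390380/13 but 4¹⁰ = 1048576 reaches it, so n = 10.

10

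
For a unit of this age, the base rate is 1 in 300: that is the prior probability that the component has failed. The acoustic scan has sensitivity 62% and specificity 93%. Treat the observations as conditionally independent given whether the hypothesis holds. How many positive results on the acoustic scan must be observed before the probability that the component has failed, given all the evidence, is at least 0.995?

Prior odds = (1/300)/(299/300) = 1/299.
False-positive rate = 1 − 0.93 = 0.07; likelihood ratio of a positive = 0.62/0.07 = 62/7.
Target posterior odds = 0.995/0.005 = 199.
Need (1/299) × (62/7)ⁿ ≥ 199, i.e. (62/7)ⁿ ≥ 59501.
(62/7)⁵ = 916132832/16807 falls short of 59501 but (62/7)⁶ ≈482794 reaches it, so n = 6.

6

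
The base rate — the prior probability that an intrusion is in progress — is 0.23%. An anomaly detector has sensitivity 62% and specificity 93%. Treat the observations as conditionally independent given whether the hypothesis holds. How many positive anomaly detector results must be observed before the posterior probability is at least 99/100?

5

Prior odds = 0.0023/0.9977 = 23/9977.
False-positive rate = 1 − 0.93 = 0.07; likelihood ratio of a positive = 0.62/0.07 = 62/7.
Target odds: 0.99 ÷ 0.01 = 99.
Need (23/9977) × (62/7)ⁿ ≥ 99, i.e. (62/7)ⁿ ≥ 987723/23.
(62/7)⁴ = 14776336/2401 falls short of 987723/23 but (62/7)⁵ = 916132832/16807 reaches it, so n = 5.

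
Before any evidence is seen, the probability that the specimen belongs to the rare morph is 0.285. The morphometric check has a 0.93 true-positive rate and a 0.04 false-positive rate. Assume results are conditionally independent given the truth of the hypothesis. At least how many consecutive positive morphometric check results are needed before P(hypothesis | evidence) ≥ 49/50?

2

Prior odds = 0.285/0.715 = 57/143.
Likelihood ratio of a positive result = 0.93/0.04 = 23.25.
Target odds: 0.98 ÷ 0.02 = 49.
Require 23.25ⁿ ≥ 49 ÷ (57/143) = 7007/57.
23.25¹ = 23.25 falls short of 7007/57 but 23.25² = 540.5625 reaches it, so n = 2.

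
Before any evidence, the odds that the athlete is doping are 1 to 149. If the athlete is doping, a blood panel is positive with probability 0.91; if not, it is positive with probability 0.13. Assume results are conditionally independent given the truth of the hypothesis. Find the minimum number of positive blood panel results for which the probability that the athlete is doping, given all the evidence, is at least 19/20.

5

Prior odds = 1/149.
Likelihood ratio of a positive = 0.91/0.13 = 7.
Target posterior odds = 0.95/0.05 = 19.
Require 7ⁿ ≥ 19 ÷ (1/149) = 2831.
7⁴ = 2401 falls short of 2831 but 7⁵ = 16807 reaches it, so n = 5.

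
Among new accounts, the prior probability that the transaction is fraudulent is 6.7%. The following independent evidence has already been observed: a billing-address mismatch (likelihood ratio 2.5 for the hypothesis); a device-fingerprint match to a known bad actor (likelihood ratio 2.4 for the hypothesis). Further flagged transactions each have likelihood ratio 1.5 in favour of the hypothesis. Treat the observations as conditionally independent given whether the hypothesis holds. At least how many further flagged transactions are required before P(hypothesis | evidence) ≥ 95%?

Prior odds = 0.067/0.933 = 67/933.
Combined Bayes factor of the evidence already in hand = 2.5 × 2.4 = 6.
Odds after that evidence = (67/933) × 6 = 134/311.
Target odds = 0.95/0.05 = 19.
Need 1.5ⁿ ≥ 19 ÷ (134/311) = 5909/134.
1.5⁹ = 19683/512 falls short of 5909/134 but 1.5¹⁰ = 59049/1024 reaches it, so n = 10.

10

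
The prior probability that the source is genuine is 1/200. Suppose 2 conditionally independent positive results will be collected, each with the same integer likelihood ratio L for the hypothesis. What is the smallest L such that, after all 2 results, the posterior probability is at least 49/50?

Prior odds = 0.005/0.995 = 1/199.
Target odds = 0.98/0.02 = 49.
Need L² ≥ 49 ÷ (1/199) = 9751.
98² = 9604 < 9751 ≤ 9801 = 99², so L = 99.

99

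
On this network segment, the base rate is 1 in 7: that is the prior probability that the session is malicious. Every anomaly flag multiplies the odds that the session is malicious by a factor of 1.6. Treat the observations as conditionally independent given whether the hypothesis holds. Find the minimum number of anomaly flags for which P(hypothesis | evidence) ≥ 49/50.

13

Prior odds = (1/7)/(6/7) = 1/6.
Likelihood ratio per anomaly flag = 1.6.
Target posterior odds = 0.98/0.02 = 49.
Need (1/6) × 1.6ⁿ ≥ 49, i.e. 1.6ⁿ ≥ 294.
1.6¹² ≈281.475 falls short of 294 but 1.6¹³ ≈450.36 reaches it, so n = 13.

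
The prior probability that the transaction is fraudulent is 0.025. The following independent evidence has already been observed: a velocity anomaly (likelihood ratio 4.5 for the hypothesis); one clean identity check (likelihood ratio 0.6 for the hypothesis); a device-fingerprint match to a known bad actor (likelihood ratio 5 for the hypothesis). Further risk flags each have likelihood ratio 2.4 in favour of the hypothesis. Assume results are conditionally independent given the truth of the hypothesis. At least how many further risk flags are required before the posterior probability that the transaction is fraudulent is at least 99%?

7

Prior odds = 0.025/0.975 = 1/39.
Combined Bayes factor of the evidence already in hand = 4.5 × 0.6 × 5 = 13.5.
Odds after that evidence = (1/39) × 13.5 = 9/26.
Target odds = 0.99/0.01 = 99.
Need 2.4ⁿ ≥ 99 ÷ (9/26) = 286.
2.4⁶ = 2985984/15625 falls short of 286 but 2.4⁷ = 35831808/78125 reaches it, so n = 7.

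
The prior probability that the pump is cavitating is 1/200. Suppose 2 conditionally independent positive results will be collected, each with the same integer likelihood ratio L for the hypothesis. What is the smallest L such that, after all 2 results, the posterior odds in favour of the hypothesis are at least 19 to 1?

62

Prior odds = 0.005/0.995 = 1/199.
Target odds = 19.
Need L² ≥ 19 ÷ (1/199) = 3781.
61² = 3721 < 3781 ≤ 3844 = 62², so L = 62.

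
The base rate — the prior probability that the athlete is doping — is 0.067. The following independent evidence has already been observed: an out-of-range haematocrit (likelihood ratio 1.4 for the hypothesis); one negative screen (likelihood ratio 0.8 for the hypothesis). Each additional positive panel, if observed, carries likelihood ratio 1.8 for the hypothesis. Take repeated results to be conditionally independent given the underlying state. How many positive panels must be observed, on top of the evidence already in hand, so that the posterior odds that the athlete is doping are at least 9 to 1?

Prior odds = 0.067/0.933 = 67/933.
Combined Bayes factor of the evidence already in hand = 1.4 × 0.8 = 1.12.
Odds after that evidence = (67/933) × 1.12 = 1876/23325.
Target odds = 9.
Need 1.8ⁿ ≥ 9 ÷ (1876/23325) = 209925/1876.
1.8⁸ = 43046721/390625 falls short of 209925/1876 but 1.8⁹ = 387420489/1953125 reaches it, so n = 9.

9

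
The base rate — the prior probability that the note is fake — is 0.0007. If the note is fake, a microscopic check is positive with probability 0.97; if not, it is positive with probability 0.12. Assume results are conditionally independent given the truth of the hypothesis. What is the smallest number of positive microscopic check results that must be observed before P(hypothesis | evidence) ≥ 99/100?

Prior odds = 0.0007/0.9993 = 7/9993.
Likelihood ratio of a positive = 0.97/0.12 = 97/12.
Target posterior odds = 0.99/0.01 = 99.
Require (97/12)ⁿ ≥ 99 ÷ (7/9993) = 989307/7.
(97/12)⁵ ≈34510.6 falls short of 989307/7 but (97/12)⁶ ≈278961 reaches it, so n = 6.

6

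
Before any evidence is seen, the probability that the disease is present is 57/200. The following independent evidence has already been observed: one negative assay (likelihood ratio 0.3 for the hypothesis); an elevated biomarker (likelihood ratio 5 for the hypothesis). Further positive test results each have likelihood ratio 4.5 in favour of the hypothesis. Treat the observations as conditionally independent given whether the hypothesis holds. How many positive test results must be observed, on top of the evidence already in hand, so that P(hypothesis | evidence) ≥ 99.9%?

5

Prior odds = 0.285/0.715 = 57/143.
Combined Bayes factor of the evidence already in hand = 0.3 × 5 = 1.5.
Odds after that evidence = (57/143) × 1.5 = 171/286.
Target odds = 0.999/0.001 = 999.
Need 4.5ⁿ ≥ 999 ÷ (171/286) = 31746/19.
4.5⁴ = 410.0625 falls short of 31746/19 but 4.5⁵ = 1845.28125 reaches it, so n = 5.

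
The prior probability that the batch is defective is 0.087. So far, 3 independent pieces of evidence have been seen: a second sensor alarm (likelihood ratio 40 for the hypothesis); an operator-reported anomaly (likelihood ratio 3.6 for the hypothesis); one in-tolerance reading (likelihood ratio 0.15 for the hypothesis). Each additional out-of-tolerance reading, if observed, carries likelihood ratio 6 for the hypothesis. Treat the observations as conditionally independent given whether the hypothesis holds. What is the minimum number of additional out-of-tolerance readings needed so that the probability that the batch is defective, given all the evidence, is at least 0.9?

1

Prior odds = 0.087/0.913 = 87/913.
Combined Bayes factor of the evidence already in hand = 40 × 3.6 × 0.15 = 21.6.
Odds after that evidence = (87/913) × 21.6 = 9396/4565.
Target odds = 0.9/0.1 = 9.
Need 6ⁿ ≥ 9 ÷ (9396/4565) = 4565/1044.
6¹ = 6, which meets the required 4565/1044; so n = 1.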